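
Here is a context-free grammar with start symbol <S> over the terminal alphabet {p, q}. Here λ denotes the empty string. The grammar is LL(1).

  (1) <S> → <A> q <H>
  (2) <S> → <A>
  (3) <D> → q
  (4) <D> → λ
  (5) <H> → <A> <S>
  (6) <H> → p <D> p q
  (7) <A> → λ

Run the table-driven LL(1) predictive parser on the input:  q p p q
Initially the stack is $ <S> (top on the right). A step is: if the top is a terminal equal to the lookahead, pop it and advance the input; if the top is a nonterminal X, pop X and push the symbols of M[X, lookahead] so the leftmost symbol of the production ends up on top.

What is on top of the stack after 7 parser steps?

     Stack        Input      Action
  1  $ <S>        q p p q $  expand <S> → <A> q <H>
  2  $ <H> q <A>  q p p q $  expand <A> → λ
  3  $ <H> q      q p p q $  match q
  4  $ <H>        p p q $    expand <H> → p <D> p q
  5  $ q p <D> p  p p q $    match p
  6  $ q p <D>    p q $      expand <D> → λ
  7  $ q p        p q $      match p
Stack after step 7: $ q (top = q).

q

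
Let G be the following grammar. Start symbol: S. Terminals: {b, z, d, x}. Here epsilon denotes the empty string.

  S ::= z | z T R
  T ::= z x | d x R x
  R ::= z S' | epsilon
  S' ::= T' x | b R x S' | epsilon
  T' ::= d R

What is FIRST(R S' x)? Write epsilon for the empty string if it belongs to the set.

{b, d, x, z}

FIRST(S): from S::=z we get {z}; from S::=z T R we get {z}. So FIRST(S) = {z}.
FIRST(T): from T::=z x we get {z}; from T::=d x R x we get {d}. So FIRST(T) = {d, z}.
FIRST(R): from R::=z S' we get {z}; from R::=epsilon we get {epsilon}. So FIRST(R) = {epsilon, z}.
FIRST(T'): from T'::=d R we get {d}. So FIRST(T') = {d}.
FIRST(S'): from S'::=T' x we get {d}; from S'::=b R x S' we get {b}; from S'::=epsilon we get {epsilon}. So FIRST(S') = {epsilon, b, d}.
FIRST(R S' x): take FIRST of each symbol in turn, carrying on past any symbol whose FIRST contains epsilon; result {b, d, x, z}.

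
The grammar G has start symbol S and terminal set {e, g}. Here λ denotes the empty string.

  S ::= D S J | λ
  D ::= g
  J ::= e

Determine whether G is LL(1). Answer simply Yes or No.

Yes

FIRST(S) = {λ, g}
FIRST(D) = {g}
FIRST(J) = {e}
FOLLOW(S) = {$, e}
FOLLOW(D) = {e, g}
FOLLOW(J) = {$, e}
Each cell of M receives at most one production.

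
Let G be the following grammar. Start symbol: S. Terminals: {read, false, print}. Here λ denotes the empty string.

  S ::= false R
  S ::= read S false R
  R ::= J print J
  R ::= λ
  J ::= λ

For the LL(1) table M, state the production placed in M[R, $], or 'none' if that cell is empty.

FIRST(S) = {false, read}
FIRST(J) = {λ}
FIRST(R) = {λ, print}  (via J print J)
FOLLOW(S) includes $ since S is the start symbol.
FOLLOW(S): in S::=read S false R, S is followed by false R with FIRST {false}. Thus FOLLOW(S) = {$, false}.
FOLLOW(R): in S::=false R, the suffix after R is empty, so FOLLOW(R) ⊇ FOLLOW(S) = {$, false}; in S::=read S false R, the suffix after R is empty, so FOLLOW(R) ⊇ FOLLOW(S) = {$, false}. Thus FOLLOW(R) = {$, false}.
For R ::= J print J: FIRST(J print J) = {print}, so it goes in M[R, t] for t ∈ {print}.
For R ::= λ: FIRST(λ) = {λ}, so it goes in M[R, t] for t ∈ {}; since λ ∈ FIRST, also for every t ∈ FOLLOW(R) = {$, false}.

R ::= λ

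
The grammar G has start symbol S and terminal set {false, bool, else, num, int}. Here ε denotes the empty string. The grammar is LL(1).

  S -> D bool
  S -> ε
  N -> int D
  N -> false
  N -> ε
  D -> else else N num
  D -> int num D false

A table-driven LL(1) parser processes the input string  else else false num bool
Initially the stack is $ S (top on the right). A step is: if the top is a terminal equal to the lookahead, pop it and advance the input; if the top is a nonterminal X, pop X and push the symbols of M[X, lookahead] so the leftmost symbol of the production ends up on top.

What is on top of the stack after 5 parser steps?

false

     Stack                   Input                       Action
  1  $ S                     else else false num bool $  expand S -> D bool
  2  $ bool D                else else false num bool $  expand D -> else else N num
  3  $ bool num N else else  else else false num bool $  match else
  4  $ bool num N else       else false num bool $       match else
  5  $ bool num N            false num bool $            expand N -> false
Stack after step 5: $ bool num false (top = false).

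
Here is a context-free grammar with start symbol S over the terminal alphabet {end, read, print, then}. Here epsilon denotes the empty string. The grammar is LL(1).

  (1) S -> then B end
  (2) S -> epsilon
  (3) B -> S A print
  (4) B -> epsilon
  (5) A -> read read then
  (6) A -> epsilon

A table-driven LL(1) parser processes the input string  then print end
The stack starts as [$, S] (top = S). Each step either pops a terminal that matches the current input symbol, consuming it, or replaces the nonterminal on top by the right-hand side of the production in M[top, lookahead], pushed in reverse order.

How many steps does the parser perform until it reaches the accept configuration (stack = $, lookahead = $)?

7

step 1: stack=$ S  input=then print end $  — expand S -> then B end
step 2: stack=$ end B then  input=then print end $  — match then
step 3: stack=$ end B  input=print end $  — expand B -> S A print
step 4: stack=$ end print A S  input=print end $  — expand S -> epsilon
step 5: stack=$ end print A  input=print end $  — expand A -> epsilon
step 6: stack=$ end print  input=print end $  — match print
step 7: stack=$ end  input=end $  — match end
Accept reached after 7 steps.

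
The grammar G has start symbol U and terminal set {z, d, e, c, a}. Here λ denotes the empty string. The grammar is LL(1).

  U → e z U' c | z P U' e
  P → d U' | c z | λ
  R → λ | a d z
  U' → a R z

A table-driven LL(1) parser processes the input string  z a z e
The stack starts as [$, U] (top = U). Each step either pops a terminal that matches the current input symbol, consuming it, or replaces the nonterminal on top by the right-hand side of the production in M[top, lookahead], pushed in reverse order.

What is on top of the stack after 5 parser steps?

R

     Stack       Input      Action
  1  $ U         z a z e $  expand U → z P U' e
  2  $ e U' P z  z a z e $  match z
  3  $ e U' P    a z e $    expand P → λ
  4  $ e U'      a z e $    expand U' → a R z
  5  $ e z R a   a z e $    match a
Stack after step 5: $ e z R (top = R).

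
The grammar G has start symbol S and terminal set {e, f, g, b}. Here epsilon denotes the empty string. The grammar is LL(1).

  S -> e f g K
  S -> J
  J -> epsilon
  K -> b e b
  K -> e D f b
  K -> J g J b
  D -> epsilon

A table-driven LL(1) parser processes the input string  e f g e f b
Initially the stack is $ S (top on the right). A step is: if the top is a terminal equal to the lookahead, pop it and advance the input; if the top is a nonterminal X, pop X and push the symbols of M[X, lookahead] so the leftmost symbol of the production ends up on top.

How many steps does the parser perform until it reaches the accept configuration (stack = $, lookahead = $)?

     Stack      Input          Action
  1  $ S        e f g e f b $  expand S -> e f g K
  2  $ K g f e  e f g e f b $  match e
  3  $ K g f    f g e f b $    match f
  4  $ K g      g e f b $      match g
  5  $ K        e f b $        expand K -> e D f b
  6  $ b f D e  e f b $        match e
  7  $ b f D    f b $          expand D -> epsilon
  8  $ b f      f b $          match f
  9  $ b        b $            match b
Accept reached after 9 steps.

9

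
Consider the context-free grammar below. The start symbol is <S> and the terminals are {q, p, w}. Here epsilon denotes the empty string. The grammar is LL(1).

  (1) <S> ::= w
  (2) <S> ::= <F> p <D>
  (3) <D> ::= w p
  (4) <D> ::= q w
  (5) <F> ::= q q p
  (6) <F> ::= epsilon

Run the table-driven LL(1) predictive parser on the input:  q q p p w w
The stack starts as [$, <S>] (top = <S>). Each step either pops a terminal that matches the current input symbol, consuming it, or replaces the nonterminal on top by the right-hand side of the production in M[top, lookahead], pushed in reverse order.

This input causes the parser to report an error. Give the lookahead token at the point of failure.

step 1: stack=$ <S>  input=q q p p w w $  — expand <S> ::= <F> p <D>
step 2: stack=$ <D> p <F>  input=q q p p w w $  — expand <F> ::= q q p
step 3: stack=$ <D> p p q q  input=q q p p w w $  — match q
step 4: stack=$ <D> p p q  input=q p p w w $  — match q
step 5: stack=$ <D> p p  input=p p w w $  — match p
step 6: stack=$ <D> p  input=p w w $  — match p
step 7: stack=$ <D>  input=w w $  — expand <D> ::= w p
step 8: stack=$ p w  input=w w $  — match w
step 9: stack=$ p  input=w $  — error: top is terminal p but lookahead is w

w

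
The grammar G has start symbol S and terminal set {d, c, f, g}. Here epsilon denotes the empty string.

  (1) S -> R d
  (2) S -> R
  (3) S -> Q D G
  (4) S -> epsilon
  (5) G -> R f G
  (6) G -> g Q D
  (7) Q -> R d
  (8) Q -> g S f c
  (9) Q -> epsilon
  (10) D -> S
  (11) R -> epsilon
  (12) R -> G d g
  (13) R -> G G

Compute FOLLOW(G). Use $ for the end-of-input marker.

{$, d, f, g}

FIRST(S): from S->R d we get {d, f, g}; from S->R we get {epsilon, f, g}; from S->Q D G we get {d, f, g}; from S->epsilon we get {epsilon}. So FIRST(S) = {epsilon, d, f, g}.
FIRST(D): from D->S we get {epsilon, d, f, g}. So FIRST(D) = {epsilon, d, f, g}.
FIRST(G): from G->R f G we get {f, g}; from G->g Q D we get {g}. So FIRST(G) = {f, g}.
FIRST(R): from R->epsilon we get {epsilon}; from R->G d g we get {f, g}; from R->G G we get {f, g}. So FIRST(R) = {epsilon, f, g}.
FIRST(Q): from Q->R d we get {d, f, g}; from Q->g S f c we get {g}; from Q->epsilon we get {epsilon}. So FIRST(Q) = {epsilon, d, f, g}.
FOLLOW(S) includes $ since S is the start symbol.
FOLLOW(S): in Q->g S f c, S is followed by f c with FIRST {f}; in D->S, the suffix after S is empty, so FOLLOW(S) ⊇ FOLLOW(D) = {$, d, f, g}. Thus FOLLOW(S) = {$, d, f, g}.
FOLLOW(R): in S->R d, R is followed by d with FIRST {d}; in S->R, the suffix after R is empty, so FOLLOW(R) ⊇ FOLLOW(S) = {$, d, f, g}; in G->R f G, R is followed by f G with FIRST {f}; in Q->R d, R is followed by d with FIRST {d}. Thus FOLLOW(R) = {$, d, f, g}.
FOLLOW(G): in S->Q D G, the suffix after G is empty, so FOLLOW(G) ⊇ FOLLOW(S) = {$, d, f, g}; in G->R f G, the suffix after G is empty (adds nothing new); in R->G d g, G is followed by d g with FIRST {d}; in R->G G (occurrence 1), G is followed by G with FIRST {f, g}; in R->G G (occurrence 2), the suffix after G is empty, so FOLLOW(G) ⊇ FOLLOW(R) = {$, d, f, g}. Thus FOLLOW(G) = {$, d, f, g}.
FOLLOW(Q): in S->Q D G, Q is followed by D G with FIRST {d, f, g}; in G->g Q D, Q is followed by D with FIRST {epsilon, d, f, g}; in G->g Q D, the suffix after Q is nullable, so FOLLOW(Q) ⊇ FOLLOW(G) = {$, d, f, g}. Thus FOLLOW(Q) = {$, d, f, g}.
FOLLOW(D): in S->Q D G, D is followed by G with FIRST {f, g}; in G->g Q D, the suffix after D is empty, so FOLLOW(D) ⊇ FOLLOW(G) = {$, d, f, g}. Thus FOLLOW(D) = {$, d, f, g}.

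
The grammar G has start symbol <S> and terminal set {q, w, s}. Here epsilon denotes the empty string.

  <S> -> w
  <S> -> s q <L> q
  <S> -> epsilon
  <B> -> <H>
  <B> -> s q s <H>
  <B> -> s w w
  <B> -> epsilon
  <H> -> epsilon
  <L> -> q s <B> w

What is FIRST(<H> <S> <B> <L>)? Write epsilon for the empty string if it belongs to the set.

FIRST(<S>) = {epsilon, s, w}
FIRST(<H>) = {epsilon}
FIRST(<L>) = {q}
FIRST(<B>) = {epsilon, s}  (via <H>)
FIRST(<H> <S> <B> <L>): take FIRST of each symbol in turn, carrying on past any symbol whose FIRST contains epsilon; result {q, s, w}.

{q, s, w}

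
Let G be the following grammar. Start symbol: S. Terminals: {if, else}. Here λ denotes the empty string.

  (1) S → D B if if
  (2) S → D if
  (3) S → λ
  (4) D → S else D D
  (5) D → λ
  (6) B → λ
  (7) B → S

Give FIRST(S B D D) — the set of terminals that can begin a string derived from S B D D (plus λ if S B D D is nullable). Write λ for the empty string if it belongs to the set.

{λ, else, if}

FIRST(S) = {λ, else, if}  (via D B if if, D if)
FIRST(D) = {λ, else, if}  (via S else D D)
FIRST(B) = {λ, else, if}  (via S)
FIRST(S B D D): take FIRST of each symbol in turn, carrying on past any symbol whose FIRST contains λ; result {λ, else, if}.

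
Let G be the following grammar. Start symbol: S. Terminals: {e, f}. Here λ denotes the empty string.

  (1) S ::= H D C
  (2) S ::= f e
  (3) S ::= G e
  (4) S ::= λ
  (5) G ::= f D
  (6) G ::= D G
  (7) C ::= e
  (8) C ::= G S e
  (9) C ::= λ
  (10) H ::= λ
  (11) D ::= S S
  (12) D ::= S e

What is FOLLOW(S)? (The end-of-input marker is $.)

{$, e, f}

FIRST(H): from H::=λ we get {λ}. So FIRST(H) = {λ}.
FIRST(S): from S::=H D C we get {λ, e, f}; from S::=f e we get {f}; from S::=G e we get {e, f}; from S::=λ we get {λ}. So FIRST(S) = {λ, e, f}.
FIRST(D): from D::=S S we get {λ, e, f}; from D::=S e we get {e, f}. So FIRST(D) = {λ, e, f}.
FIRST(G): from G::=f D we get {f}; from G::=D G we get {e, f}. So FIRST(G) = {e, f}.
FIRST(C): from C::=e we get {e}; from C::=G S e we get {e, f}; from C::=λ we get {λ}. So FIRST(C) = {λ, e, f}.
FOLLOW(S) includes $ since S is the start symbol.
FOLLOW(G): in S::=G e, G is followed by e with FIRST {e}; in G::=D G, the suffix after G is empty (adds nothing new); in C::=G S e, G is followed by S e with FIRST {e, f}. Thus FOLLOW(G) = {e, f}.
FOLLOW(S): in C::=G S e, S is followed by e with FIRST {e}; in D::=S S (occurrence 1), S is followed by S with FIRST {λ, e, f}; in D::=S S (occurrence 1), the suffix after S is nullable, so FOLLOW(S) ⊇ FOLLOW(D) = {$, e, f}; in D::=S S (occurrence 2), the suffix after S is empty, so FOLLOW(S) ⊇ FOLLOW(D) = {$, e, f}; in D::=S e, S is followed by e with FIRST {e}. Thus FOLLOW(S) = {$, e, f}.
FOLLOW(C): in S::=H D C, the suffix after C is empty, so FOLLOW(C) ⊇ FOLLOW(S) = {$, e, f}. Thus FOLLOW(C) = {$, e, f}.
FOLLOW(H): in S::=H D C, H is followed by D C with FIRST {λ, e, f}; in S::=H D C, the suffix after H is nullable, so FOLLOW(H) ⊇ FOLLOW(S) = {$, e, f}. Thus FOLLOW(H) = {$, e, f}.
FOLLOW(D): in S::=H D C, D is followed by C with FIRST {λ, e, f}; in S::=H D C, the suffix after D is nullable, so FOLLOW(D) ⊇ FOLLOW(S) = {$, e, f}; in G::=f D, the suffix after D is empty, so FOLLOW(D) ⊇ FOLLOW(G) = {e, f}; in G::=D G, D is followed by G with FIRST {e, f}. Thus FOLLOW(D) = {$, e, f}.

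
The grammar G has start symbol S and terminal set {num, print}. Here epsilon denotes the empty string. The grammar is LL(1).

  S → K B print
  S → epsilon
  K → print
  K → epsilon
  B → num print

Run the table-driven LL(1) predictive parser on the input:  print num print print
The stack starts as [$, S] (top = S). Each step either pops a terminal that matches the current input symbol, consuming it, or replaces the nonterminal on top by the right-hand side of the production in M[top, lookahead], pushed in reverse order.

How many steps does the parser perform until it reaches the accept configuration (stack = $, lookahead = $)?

7

step 1: stack=$ S  input=print num print print $  — expand S → K B print
step 2: stack=$ print B K  input=print num print print $  — expand K → print
step 3: stack=$ print B print  input=print num print print $  — match print
step 4: stack=$ print B  input=num print print $  — expand B → num print
step 5: stack=$ print print num  input=num print print $  — match num
step 6: stack=$ print print  input=print print $  — match print
step 7: stack=$ print  input=print $  — match print
Accept reached after 7 steps.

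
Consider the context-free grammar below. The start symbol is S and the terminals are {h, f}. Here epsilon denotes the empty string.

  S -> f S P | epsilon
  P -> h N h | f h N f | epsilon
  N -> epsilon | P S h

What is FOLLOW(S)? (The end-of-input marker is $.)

FIRST(S) = {epsilon, f}
FIRST(P) = {epsilon, f, h}
FIRST(N) = {epsilon, f, h}  (via P S h)
FOLLOW(S) includes $ since S is the start symbol.
FOLLOW(S): in S->f S P, S is followed by P with FIRST {epsilon, f, h}; in S->f S P, the suffix after S is nullable (adds nothing new); in N->P S h, S is followed by h with FIRST {h}. Thus FOLLOW(S) = {$, f, h}.
FOLLOW(P): in S->f S P, the suffix after P is empty, so FOLLOW(P) ⊇ FOLLOW(S) = {$, f, h}; in N->P S h, P is followed by S h with FIRST {f, h}. Thus FOLLOW(P) = {$, f, h}.
FOLLOW(N): in P->h N h, N is followed by h with FIRST {h}; in P->f h N f, N is followed by f with FIRST {f}. Thus FOLLOW(N) = {f, h}.

{$, f, h}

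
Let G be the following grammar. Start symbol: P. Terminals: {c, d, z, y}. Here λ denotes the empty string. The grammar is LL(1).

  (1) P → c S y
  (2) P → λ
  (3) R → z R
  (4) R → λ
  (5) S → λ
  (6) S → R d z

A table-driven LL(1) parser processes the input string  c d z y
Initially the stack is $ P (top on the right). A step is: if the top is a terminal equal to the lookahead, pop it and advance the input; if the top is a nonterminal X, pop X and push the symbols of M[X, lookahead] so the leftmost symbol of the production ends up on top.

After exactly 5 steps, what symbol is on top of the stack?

     Stack      Input      Action
  1  $ P        c d z y $  expand P → c S y
  2  $ y S c    c d z y $  match c
  3  $ y S      d z y $    expand S → R d z
  4  $ y z d R  d z y $    expand R → λ
  5  $ y z d    d z y $    match d
Stack after step 5: $ y z (top = z).

z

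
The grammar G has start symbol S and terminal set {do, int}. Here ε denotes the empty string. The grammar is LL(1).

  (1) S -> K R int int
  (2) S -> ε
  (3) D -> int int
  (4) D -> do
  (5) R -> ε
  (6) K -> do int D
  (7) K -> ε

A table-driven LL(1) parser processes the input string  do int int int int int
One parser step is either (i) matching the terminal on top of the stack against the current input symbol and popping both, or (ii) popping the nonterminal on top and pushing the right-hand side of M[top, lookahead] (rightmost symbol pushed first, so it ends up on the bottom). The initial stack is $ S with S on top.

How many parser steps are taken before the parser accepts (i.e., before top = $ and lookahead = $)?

step 1: stack=$ S  input=do int int int int int $  — expand S -> K R int int
step 2: stack=$ int int R K  input=do int int int int int $  — expand K -> do int D
step 3: stack=$ int int R D int do  input=do int int int int int $  — match do
step 4: stack=$ int int R D int  input=int int int int int $  — match int
step 5: stack=$ int int R D  input=int int int int $  — expand D -> int int
step 6: stack=$ int int R int int  input=int int int int $  — match int
step 7: stack=$ int int R int  input=int int int $  — match int
step 8: stack=$ int int R  input=int int $  — expand R -> ε
step 9: stack=$ int int  input=int int $  — match int
step 10: stack=$ int  input=int $  — match int
Accept reached after 10 steps.

10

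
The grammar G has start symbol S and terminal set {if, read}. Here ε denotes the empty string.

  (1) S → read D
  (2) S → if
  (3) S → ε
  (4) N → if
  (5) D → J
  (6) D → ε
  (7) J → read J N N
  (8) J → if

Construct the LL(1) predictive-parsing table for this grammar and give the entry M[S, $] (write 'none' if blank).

S → ε

FIRST(S): from S→read D we get {read}; from S→if we get {if}; from S→ε we get {ε}. So FIRST(S) = {ε, if, read}.
FIRST(N): from N→if we get {if}. So FIRST(N) = {if}.
FIRST(J): from J→read J N N we get {read}; from J→if we get {if}. So FIRST(J) = {if, read}.
FIRST(D): from D→J we get {if, read}; from D→ε we get {ε}. So FIRST(D) = {ε, if, read}.
FOLLOW(S) includes $ since S is the start symbol.
FOLLOW(S): S appears on no right-hand side. Thus FOLLOW(S) = {$}.
For S → read D: FIRST(read D) = {read}, so it goes in M[S, t] for t ∈ {read}.
For S → if: FIRST(if) = {if}, so it goes in M[S, t] for t ∈ {if}.
For S → ε: FIRST(ε) = {ε}, so it goes in M[S, t] for t ∈ {}; since ε ∈ FIRST, also for every t ∈ FOLLOW(S) = {$}.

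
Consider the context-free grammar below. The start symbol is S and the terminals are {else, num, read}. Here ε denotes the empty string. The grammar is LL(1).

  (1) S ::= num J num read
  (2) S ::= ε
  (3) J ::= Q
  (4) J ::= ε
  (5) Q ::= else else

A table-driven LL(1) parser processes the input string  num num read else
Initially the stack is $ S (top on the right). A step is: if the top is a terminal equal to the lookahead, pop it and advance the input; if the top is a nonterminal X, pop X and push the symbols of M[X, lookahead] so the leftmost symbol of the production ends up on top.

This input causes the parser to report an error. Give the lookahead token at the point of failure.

step 1: stack=$ S  input=num num read else $  — expand S ::= num J num read
step 2: stack=$ read num J num  input=num num read else $  — match num
step 3: stack=$ read num J  input=num read else $  — expand J ::= ε
step 4: stack=$ read num  input=num read else $  — match num
step 5: stack=$ read  input=read else $  — match read
step 6: stack=$  input=else $  — error: stack empty but input remains

else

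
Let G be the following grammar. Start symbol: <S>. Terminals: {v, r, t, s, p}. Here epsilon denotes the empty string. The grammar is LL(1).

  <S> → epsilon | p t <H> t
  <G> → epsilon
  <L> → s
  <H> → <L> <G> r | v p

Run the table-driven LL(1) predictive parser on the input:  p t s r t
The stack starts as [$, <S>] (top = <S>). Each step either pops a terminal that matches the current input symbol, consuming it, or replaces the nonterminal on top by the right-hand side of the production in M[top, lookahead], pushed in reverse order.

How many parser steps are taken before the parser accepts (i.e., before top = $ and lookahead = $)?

9

step 1: stack=$ <S>  input=p t s r t $  — expand <S> → p t <H> t
step 2: stack=$ t <H> t p  input=p t s r t $  — match p
step 3: stack=$ t <H> t  input=t s r t $  — match t
step 4: stack=$ t <H>  input=s r t $  — expand <H> → <L> <G> r
step 5: stack=$ t r <G> <L>  input=s r t $  — expand <L> → s
step 6: stack=$ t r <G> s  input=s r t $  — match s
step 7: stack=$ t r <G>  input=r t $  — expand <G> → epsilon
step 8: stack=$ t r  input=r t $  — match r
step 9: stack=$ t  input=t $  — match t
Accept reached after 9 steps.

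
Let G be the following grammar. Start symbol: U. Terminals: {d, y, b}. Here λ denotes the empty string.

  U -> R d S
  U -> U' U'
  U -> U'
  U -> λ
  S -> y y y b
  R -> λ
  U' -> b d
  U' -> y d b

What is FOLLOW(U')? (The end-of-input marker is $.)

{$, b, y}

FIRST(S): from S->y y y b we get {y}. So FIRST(S) = {y}.
FIRST(R): from R->λ we get {λ}. So FIRST(R) = {λ}.
FIRST(U'): from U'->b d we get {b}; from U'->y d b we get {y}. So FIRST(U') = {b, y}.
FIRST(U): from U->R d S we get {d}; from U->U' U' we get {b, y}; from U->U' we get {b, y}; from U->λ we get {λ}. So FIRST(U) = {λ, b, d, y}.
FOLLOW(U) includes $ since U is the start symbol.
FOLLOW(U): U appears on no right-hand side. Thus FOLLOW(U) = {$}.
FOLLOW(S): in U->R d S, the suffix after S is empty, so FOLLOW(S) ⊇ FOLLOW(U) = {$}. Thus FOLLOW(S) = {$}.
FOLLOW(R): in U->R d S, R is followed by d S with FIRST {d}. Thus FOLLOW(R) = {d}.
FOLLOW(U'): in U->U' U' (occurrence 1), U' is followed by U' with FIRST {b, y}; in U->U' U' (occurrence 2), the suffix after U' is empty, so FOLLOW(U') ⊇ FOLLOW(U) = {$}; in U->U', the suffix after U' is empty, so FOLLOW(U') ⊇ FOLLOW(U) = {$}. Thus FOLLOW(U') = {$, b, y}.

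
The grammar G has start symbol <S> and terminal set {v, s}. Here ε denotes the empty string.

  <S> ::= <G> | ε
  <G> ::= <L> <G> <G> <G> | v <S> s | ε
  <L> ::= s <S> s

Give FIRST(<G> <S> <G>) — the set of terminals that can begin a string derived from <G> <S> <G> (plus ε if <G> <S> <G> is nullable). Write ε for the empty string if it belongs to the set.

{ε, s, v}

FIRST(<L>): from <L>::=s <S> s we get {s}. So FIRST(<L>) = {s}.
FIRST(<G>): from <G>::=<L> <G> <G> <G> we get {s}; from <G>::=v <S> s we get {v}; from <G>::=ε we get {ε}. So FIRST(<G>) = {ε, s, v}.
FIRST(<S>): from <S>::=<G> we get {ε, s, v}; from <S>::=ε we get {ε}. So FIRST(<S>) = {ε, s, v}.
FIRST(<G> <S> <G>): take FIRST of each symbol in turn, carrying on past any symbol whose FIRST contains ε; result {ε, s, v}.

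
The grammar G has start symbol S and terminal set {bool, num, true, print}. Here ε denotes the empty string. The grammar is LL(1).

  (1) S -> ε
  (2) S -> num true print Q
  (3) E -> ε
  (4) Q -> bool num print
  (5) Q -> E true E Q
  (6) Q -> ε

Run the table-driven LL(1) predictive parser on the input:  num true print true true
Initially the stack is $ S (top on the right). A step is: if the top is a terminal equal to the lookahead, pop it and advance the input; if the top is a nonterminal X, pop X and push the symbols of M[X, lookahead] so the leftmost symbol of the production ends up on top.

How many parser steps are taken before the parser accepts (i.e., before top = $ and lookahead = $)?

      Stack               Input                       Action
   1  $ S                 num true print true true $  expand S -> num true print Q
   2  $ Q print true num  num true print true true $  match num
   3  $ Q print true      true print true true $      match true
   4  $ Q print           print true true $           match print
   5  $ Q                 true true $                 expand Q -> E true E Q
   6  $ Q E true E        true true $                 expand E -> ε
   7  $ Q E true          true true $                 match true
   8  $ Q E               true $                      expand E -> ε
   9  $ Q                 true $                      expand Q -> E true E Q
  10  $ Q E true E        true $                      expand E -> ε
  11  $ Q E true          true $                      match true
  12  $ Q E               $                           expand E -> ε
  13  $ Q                 $                           expand Q -> ε
Accept reached after 13 steps.

13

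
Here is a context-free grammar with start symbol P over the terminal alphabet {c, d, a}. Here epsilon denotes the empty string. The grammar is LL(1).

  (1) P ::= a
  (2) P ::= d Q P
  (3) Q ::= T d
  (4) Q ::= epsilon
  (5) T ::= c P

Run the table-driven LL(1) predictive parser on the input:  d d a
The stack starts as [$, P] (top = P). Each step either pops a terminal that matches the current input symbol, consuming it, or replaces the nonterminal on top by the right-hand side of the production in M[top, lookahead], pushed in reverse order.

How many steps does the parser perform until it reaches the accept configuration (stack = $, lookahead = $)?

step 1: stack=$ P  input=d d a $  — expand P ::= d Q P
step 2: stack=$ P Q d  input=d d a $  — match d
step 3: stack=$ P Q  input=d a $  — expand Q ::= epsilon
step 4: stack=$ P  input=d a $  — expand P ::= d Q P
step 5: stack=$ P Q d  input=d a $  — match d
step 6: stack=$ P Q  input=a $  — expand Q ::= epsilon
step 7: stack=$ P  input=a $  — expand P ::= a
step 8: stack=$ a  input=a $  — match a
Accept reached after 8 steps.

8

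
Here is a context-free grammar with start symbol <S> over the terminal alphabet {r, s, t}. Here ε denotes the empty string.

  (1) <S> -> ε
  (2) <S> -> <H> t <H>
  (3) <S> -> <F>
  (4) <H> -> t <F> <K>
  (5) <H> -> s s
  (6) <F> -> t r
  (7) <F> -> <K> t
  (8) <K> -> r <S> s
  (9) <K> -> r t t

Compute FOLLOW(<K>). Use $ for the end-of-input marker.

FIRST(<H>) = {s, t}
FIRST(<K>) = {r}
FIRST(<F>) = {r, t}  (via <K> t)
FIRST(<S>) = {ε, r, s, t}  (via <H> t <H>, <F>)
FOLLOW(<S>) includes $ since <S> is the start symbol.
FOLLOW(<S>): in <K>->r <S> s, <S> is followed by s with FIRST {s}. Thus FOLLOW(<S>) = {$, s}.
FOLLOW(<H>): in <S>-><H> t <H> (occurrence 1), <H> is followed by t <H> with FIRST {t}; in <S>-><H> t <H> (occurrence 2), the suffix after <H> is empty, so FOLLOW(<H>) ⊇ FOLLOW(<S>) = {$, s}. Thus FOLLOW(<H>) = {$, s, t}.
FOLLOW(<F>): in <S>-><F>, the suffix after <F> is empty, so FOLLOW(<F>) ⊇ FOLLOW(<S>) = {$, s}; in <H>->t <F> <K>, <F> is followed by <K> with FIRST {r}. Thus FOLLOW(<F>) = {$, r, s}.
FOLLOW(<K>): in <H>->t <F> <K>, the suffix after <K> is empty, so FOLLOW(<K>) ⊇ FOLLOW(<H>) = {$, s, t}; in <F>-><K> t, <K> is followed by t with FIRST {t}. Thus FOLLOW(<K>) = {$, s, t}.

{$, s, t}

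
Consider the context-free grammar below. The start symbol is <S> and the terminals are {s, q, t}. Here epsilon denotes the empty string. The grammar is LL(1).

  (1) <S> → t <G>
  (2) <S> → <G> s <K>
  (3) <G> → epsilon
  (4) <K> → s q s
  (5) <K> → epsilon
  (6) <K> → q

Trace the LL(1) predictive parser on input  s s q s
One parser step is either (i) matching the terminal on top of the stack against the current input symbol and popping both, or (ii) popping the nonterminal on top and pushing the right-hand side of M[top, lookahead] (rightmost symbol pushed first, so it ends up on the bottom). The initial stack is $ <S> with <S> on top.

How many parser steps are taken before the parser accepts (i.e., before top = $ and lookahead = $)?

7

     Stack        Input      Action
  1  $ <S>        s s q s $  expand <S> → <G> s <K>
  2  $ <K> s <G>  s s q s $  expand <G> → epsilon
  3  $ <K> s      s s q s $  match s
  4  $ <K>        s q s $    expand <K> → s q s
  5  $ s q s      s q s $    match s
  6  $ s q        q s $      match q
  7  $ s          s $        match s
Accept reached after 7 steps.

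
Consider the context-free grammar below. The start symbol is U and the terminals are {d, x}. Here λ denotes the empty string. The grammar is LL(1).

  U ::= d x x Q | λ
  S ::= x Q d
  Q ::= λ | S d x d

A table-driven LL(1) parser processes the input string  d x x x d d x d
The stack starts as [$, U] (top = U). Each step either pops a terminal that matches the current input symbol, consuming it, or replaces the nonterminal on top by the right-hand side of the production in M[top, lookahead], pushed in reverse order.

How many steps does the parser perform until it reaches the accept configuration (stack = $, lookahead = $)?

step 1: stack=$ U  input=d x x x d d x d $  — expand U ::= d x x Q
step 2: stack=$ Q x x d  input=d x x x d d x d $  — match d
step 3: stack=$ Q x x  input=x x x d d x d $  — match x
step 4: stack=$ Q x  input=x x d d x d $  — match x
step 5: stack=$ Q  input=x d d x d $  — expand Q ::= S d x d
step 6: stack=$ d x d S  input=x d d x d $  — expand S ::= x Q d
step 7: stack=$ d x d d Q x  input=x d d x d $  — match x
step 8: stack=$ d x d d Q  input=d d x d $  — expand Q ::= λ
step 9: stack=$ d x d d  input=d d x d $  — match d
step 10: stack=$ d x d  input=d x d $  — match d
step 11: stack=$ d x  input=x d $  — match x
step 12: stack=$ d  input=d $  — match d
Accept reached after 12 steps.

12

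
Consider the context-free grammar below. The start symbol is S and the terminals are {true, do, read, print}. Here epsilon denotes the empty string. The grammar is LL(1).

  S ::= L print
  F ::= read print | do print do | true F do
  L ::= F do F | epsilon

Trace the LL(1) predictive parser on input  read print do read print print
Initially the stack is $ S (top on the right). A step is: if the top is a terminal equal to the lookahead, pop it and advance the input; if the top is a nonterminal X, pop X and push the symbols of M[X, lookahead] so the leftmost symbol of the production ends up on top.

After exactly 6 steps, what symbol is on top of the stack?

step 1: stack=$ S  input=read print do read print print $  — expand S ::= L print
step 2: stack=$ print L  input=read print do read print print $  — expand L ::= F do F
step 3: stack=$ print F do F  input=read print do read print print $  — expand F ::= read print
step 4: stack=$ print F do print read  input=read print do read print print $  — match read
step 5: stack=$ print F do print  input=print do read print print $  — match print
step 6: stack=$ print F do  input=do read print print $  — match do
Stack after step 6: $ print F (top = F).

F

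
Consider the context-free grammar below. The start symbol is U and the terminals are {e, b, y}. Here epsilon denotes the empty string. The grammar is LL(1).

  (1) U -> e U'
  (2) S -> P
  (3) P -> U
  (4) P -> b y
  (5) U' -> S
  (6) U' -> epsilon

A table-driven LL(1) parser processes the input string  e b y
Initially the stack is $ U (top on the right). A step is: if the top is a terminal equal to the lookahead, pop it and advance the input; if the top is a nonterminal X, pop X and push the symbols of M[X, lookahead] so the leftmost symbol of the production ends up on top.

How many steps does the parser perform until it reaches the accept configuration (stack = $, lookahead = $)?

7

step 1: stack=$ U  input=e b y $  — expand U -> e U'
step 2: stack=$ U' e  input=e b y $  — match e
step 3: stack=$ U'  input=b y $  — expand U' -> S
step 4: stack=$ S  input=b y $  — expand S -> P
step 5: stack=$ P  input=b y $  — expand P -> b y
step 6: stack=$ y b  input=b y $  — match b
step 7: stack=$ y  input=y $  — match y
Accept reached after 7 steps.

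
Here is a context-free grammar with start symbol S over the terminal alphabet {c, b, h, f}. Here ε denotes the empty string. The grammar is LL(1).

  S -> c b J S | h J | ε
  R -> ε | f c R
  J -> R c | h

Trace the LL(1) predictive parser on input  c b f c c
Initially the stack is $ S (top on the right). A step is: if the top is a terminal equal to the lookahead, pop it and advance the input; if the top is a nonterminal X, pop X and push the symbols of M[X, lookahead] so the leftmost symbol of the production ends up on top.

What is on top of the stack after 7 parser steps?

R

step 1: stack=$ S  input=c b f c c $  — expand S -> c b J S
step 2: stack=$ S J b c  input=c b f c c $  — match c
step 3: stack=$ S J b  input=b f c c $  — match b
step 4: stack=$ S J  input=f c c $  — expand J -> R c
step 5: stack=$ S c R  input=f c c $  — expand R -> f c R
step 6: stack=$ S c R c f  input=f c c $  — match f
step 7: stack=$ S c R c  input=c c $  — match c
Stack after step 7: $ S c R (top = R).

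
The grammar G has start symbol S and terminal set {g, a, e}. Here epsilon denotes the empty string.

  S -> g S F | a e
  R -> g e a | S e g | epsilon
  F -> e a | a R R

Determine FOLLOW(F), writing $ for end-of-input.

{$, a, e}

FIRST(S): from S->g S F we get {g}; from S->a e we get {a}. So FIRST(S) = {a, g}.
FIRST(F): from F->e a we get {e}; from F->a R R we get {a}. So FIRST(F) = {a, e}.
FIRST(R): from R->g e a we get {g}; from R->S e g we get {a, g}; from R->epsilon we get {epsilon}. So FIRST(R) = {epsilon, a, g}.
FOLLOW(S) includes $ since S is the start symbol.
FOLLOW(S): in S->g S F, S is followed by F with FIRST {a, e}; in R->S e g, S is followed by e g with FIRST {e}. Thus FOLLOW(S) = {$, a, e}.
FOLLOW(F): in S->g S F, the suffix after F is empty, so FOLLOW(F) ⊇ FOLLOW(S) = {$, a, e}. Thus FOLLOW(F) = {$, a, e}.
FOLLOW(R): in F->a R R (occurrence 1), R is followed by R with FIRST {epsilon, a, g}; in F->a R R (occurrence 1), the suffix after R is nullable, so FOLLOW(R) ⊇ FOLLOW(F) = {$, a, e}; in F->a R R (occurrence 2), the suffix after R is empty, so FOLLOW(R) ⊇ FOLLOW(F) = {$, a, e}. Thus FOLLOW(R) = {$, a, e, g}.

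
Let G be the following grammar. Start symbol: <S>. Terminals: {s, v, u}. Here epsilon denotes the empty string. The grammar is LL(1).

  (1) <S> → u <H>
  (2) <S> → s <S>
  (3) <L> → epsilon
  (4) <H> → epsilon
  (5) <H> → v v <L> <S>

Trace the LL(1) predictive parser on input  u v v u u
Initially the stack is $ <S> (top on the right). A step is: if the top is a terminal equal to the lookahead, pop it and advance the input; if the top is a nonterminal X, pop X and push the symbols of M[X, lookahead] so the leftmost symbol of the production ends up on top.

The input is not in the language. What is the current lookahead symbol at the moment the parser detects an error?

step 1: stack=$ <S>  input=u v v u u $  — expand <S> → u <H>
step 2: stack=$ <H> u  input=u v v u u $  — match u
step 3: stack=$ <H>  input=v v u u $  — expand <H> → v v <L> <S>
step 4: stack=$ <S> <L> v v  input=v v u u $  — match v
step 5: stack=$ <S> <L> v  input=v u u $  — match v
step 6: stack=$ <S> <L>  input=u u $  — expand <L> → epsilon
step 7: stack=$ <S>  input=u u $  — expand <S> → u <H>
step 8: stack=$ <H> u  input=u u $  — match u
step 9: stack=$ <H>  input=u $  — error: M[<H>, u] is empty

u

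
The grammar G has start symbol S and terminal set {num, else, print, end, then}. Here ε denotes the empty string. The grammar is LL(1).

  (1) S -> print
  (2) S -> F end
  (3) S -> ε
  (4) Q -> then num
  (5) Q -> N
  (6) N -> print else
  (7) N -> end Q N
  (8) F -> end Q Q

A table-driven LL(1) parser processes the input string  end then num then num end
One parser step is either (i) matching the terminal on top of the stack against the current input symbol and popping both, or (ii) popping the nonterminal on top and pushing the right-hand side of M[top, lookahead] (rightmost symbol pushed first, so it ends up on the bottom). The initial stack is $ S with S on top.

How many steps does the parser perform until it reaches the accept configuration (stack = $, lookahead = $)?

step 1: stack=$ S  input=end then num then num end $  — expand S -> F end
step 2: stack=$ end F  input=end then num then num end $  — expand F -> end Q Q
step 3: stack=$ end Q Q end  input=end then num then num end $  — match end
step 4: stack=$ end Q Q  input=then num then num end $  — expand Q -> then num
step 5: stack=$ end Q num then  input=then num then num end $  — match then
step 6: stack=$ end Q num  input=num then num end $  — match num
step 7: stack=$ end Q  input=then num end $  — expand Q -> then num
step 8: stack=$ end num then  input=then num end $  — match then
step 9: stack=$ end num  input=num end $  — match num
step 10: stack=$ end  input=end $  — match end
Accept reached after 10 steps.

10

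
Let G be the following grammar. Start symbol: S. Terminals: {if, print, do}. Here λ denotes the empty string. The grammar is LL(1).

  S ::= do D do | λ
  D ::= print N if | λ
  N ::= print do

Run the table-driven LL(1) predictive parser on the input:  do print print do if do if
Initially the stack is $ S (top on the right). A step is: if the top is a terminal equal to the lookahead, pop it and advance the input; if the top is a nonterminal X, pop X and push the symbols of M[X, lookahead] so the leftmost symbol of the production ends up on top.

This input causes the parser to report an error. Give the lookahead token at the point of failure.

step 1: stack=$ S  input=do print print do if do if $  — expand S ::= do D do
step 2: stack=$ do D do  input=do print print do if do if $  — match do
step 3: stack=$ do D  input=print print do if do if $  — expand D ::= print N if
step 4: stack=$ do if N print  input=print print do if do if $  — match print
step 5: stack=$ do if N  input=print do if do if $  — expand N ::= print do
step 6: stack=$ do if do print  input=print do if do if $  — match print
step 7: stack=$ do if do  input=do if do if $  — match do
step 8: stack=$ do if  input=if do if $  — match if
step 9: stack=$ do  input=do if $  — match do
step 10: stack=$  input=if $  — error: stack empty but input remains

if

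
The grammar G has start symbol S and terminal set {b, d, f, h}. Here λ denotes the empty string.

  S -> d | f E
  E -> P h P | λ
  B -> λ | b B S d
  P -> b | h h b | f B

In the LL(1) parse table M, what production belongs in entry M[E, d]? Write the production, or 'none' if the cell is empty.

FIRST(S) = {d, f}
FIRST(B) = {λ, b}
FIRST(P) = {b, f, h}
FIRST(E) = {λ, b, f, h}  (via P h P)
FOLLOW(S) includes $ since S is the start symbol.
FOLLOW(S): in B->b B S d, S is followed by d with FIRST {d}. Thus FOLLOW(S) = {$, d}.
FOLLOW(E): in S->f E, the suffix after E is empty, so FOLLOW(E) ⊇ FOLLOW(S) = {$, d}. Thus FOLLOW(E) = {$, d}.
For E -> P h P: FIRST(P h P) = {b, f, h}, so it goes in M[E, t] for t ∈ {b, f, h}.
For E -> λ: FIRST(λ) = {λ}, so it goes in M[E, t] for t ∈ {}; since λ ∈ FIRST, also for every t ∈ FOLLOW(E) = {$, d}.

E -> λ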